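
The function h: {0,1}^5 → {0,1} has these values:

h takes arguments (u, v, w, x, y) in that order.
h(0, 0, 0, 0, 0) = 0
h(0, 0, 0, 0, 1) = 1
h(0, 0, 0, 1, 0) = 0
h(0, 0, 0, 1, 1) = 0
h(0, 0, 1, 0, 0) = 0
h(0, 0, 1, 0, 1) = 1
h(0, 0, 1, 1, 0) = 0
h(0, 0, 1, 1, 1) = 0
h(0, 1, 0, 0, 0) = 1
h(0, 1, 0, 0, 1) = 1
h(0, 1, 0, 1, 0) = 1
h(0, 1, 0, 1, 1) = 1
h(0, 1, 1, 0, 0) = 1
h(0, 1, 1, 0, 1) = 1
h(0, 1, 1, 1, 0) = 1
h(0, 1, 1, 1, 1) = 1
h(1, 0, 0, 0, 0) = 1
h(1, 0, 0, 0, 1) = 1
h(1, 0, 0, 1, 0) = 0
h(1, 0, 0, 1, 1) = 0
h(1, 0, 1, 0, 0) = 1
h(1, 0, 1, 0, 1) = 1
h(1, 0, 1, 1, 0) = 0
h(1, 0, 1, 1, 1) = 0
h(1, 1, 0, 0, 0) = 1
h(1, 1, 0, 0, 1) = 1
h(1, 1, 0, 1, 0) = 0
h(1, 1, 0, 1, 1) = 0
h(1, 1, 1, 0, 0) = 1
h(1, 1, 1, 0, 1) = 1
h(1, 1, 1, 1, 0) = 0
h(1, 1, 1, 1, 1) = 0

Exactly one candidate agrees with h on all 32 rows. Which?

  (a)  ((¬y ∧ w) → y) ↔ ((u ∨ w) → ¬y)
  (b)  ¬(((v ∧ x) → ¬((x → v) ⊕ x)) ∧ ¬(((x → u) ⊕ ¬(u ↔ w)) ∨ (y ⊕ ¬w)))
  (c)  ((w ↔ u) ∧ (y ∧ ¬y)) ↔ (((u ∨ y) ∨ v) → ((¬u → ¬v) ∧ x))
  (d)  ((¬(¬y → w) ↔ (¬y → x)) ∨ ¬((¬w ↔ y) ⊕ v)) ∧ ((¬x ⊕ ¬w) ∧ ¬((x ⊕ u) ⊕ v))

(a) disagrees with h on (0,0,0,0,0) (formula → 1, table → 0); rule it out.
(b) disagrees with h on (0,0,0,0,0) (formula → 1, table → 0); rule it out.
(d) disagrees with h on (0,0,0,0,1) (formula → 0, table → 1); rule it out.
That leaves (c). Evaluating it on every row reproduces the table of h exactly.

c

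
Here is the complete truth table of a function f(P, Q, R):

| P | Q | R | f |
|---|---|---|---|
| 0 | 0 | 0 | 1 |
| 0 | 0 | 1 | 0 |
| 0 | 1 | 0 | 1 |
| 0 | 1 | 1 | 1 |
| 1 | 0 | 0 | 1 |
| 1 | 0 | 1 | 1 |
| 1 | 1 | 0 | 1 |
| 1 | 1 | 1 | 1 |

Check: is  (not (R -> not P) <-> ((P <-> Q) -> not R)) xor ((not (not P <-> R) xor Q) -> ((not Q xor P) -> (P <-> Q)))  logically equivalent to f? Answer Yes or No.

No

Evaluate (not (R -> not P) <-> ((P <-> Q) -> not R)) xor ((not (not P <-> R) xor Q) -> ((not Q xor P) -> (P <-> Q))) on each row and compare to f:
  P=0, Q=0, R=0: formula gives 1, f = 1 ✓
  P=0, Q=0, R=1: formula gives 0, f = 0 ✓
  P=0, Q=1, R=0: formula gives 1, f = 1 ✓
  P=0, Q=1, R=1: formula gives 1, f = 1 ✓
  P=1, Q=0, R=0: formula gives 1, f = 1 ✓
  P=1, Q=0, R=1: formula gives 0, but f = 1 ✗
A single disagreement suffices: at (1,0,1) they differ, so the formula does not compute f.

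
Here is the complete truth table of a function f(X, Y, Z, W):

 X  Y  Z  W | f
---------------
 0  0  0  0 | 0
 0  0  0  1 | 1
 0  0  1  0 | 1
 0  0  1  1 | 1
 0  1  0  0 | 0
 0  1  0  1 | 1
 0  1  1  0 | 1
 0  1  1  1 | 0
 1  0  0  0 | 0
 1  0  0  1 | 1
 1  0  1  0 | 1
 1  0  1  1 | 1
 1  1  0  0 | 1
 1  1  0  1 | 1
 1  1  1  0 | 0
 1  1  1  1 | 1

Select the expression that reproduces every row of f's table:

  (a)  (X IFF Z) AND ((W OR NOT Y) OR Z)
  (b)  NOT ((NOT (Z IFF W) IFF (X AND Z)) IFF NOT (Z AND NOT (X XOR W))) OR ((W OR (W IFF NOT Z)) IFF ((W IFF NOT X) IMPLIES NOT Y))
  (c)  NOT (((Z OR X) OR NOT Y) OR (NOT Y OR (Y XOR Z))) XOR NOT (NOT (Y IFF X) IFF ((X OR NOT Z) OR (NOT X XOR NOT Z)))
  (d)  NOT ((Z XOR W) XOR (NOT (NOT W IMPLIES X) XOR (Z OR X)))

(a) disagrees with f on (0,0,0,0) (formula → 1, table → 0); rule it out.
(c) disagrees with f on (0,0,0,0) (formula → 1, table → 0); rule it out.
(d) disagrees with f on (0,0,0,1) (formula → 0, table → 1); rule it out.
Only (b) survives; checking it on all 16 rows confirms it matches f.

b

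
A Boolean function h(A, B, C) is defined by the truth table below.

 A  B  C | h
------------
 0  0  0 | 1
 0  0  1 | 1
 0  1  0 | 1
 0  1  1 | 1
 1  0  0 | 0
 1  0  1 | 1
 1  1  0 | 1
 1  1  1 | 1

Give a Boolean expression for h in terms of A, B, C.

h is 0 on exactly one input, (1,0,0), whose minterm is A·¬B·¬C. So h is the negation of that single conjunction.

h(A, B, C) = ¬((A ∧ ¬B) ∧ ¬C)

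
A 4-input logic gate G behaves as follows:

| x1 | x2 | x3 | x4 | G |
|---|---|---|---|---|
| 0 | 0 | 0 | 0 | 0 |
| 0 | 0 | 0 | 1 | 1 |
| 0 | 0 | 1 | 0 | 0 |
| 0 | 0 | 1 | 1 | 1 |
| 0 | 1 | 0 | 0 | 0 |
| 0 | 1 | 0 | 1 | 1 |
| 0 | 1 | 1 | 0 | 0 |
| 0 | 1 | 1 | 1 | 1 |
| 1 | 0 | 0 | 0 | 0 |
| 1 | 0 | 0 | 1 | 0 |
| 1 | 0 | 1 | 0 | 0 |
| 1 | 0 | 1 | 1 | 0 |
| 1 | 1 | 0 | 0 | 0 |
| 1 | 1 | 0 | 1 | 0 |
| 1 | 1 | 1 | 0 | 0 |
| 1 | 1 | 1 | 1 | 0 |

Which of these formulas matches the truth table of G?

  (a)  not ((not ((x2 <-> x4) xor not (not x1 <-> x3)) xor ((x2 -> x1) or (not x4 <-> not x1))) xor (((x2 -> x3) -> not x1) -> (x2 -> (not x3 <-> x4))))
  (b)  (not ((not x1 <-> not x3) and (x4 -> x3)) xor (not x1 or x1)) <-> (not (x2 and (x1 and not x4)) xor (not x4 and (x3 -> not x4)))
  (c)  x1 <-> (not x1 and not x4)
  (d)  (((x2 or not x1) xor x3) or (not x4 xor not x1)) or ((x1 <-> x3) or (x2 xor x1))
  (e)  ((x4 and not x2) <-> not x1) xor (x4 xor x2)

(a) fails at (0,0,1,0): the formula yields 1, G is 0.
(b) fails at (0,0,0,1): the formula yields 0, G is 1.
(d) fails at (0,0,0,0): the formula yields 1, G is 0.
(e) fails at (0,0,0,1): the formula yields 0, G is 1.
Only (c) survives; checking it on all 16 rows confirms it matches G.

c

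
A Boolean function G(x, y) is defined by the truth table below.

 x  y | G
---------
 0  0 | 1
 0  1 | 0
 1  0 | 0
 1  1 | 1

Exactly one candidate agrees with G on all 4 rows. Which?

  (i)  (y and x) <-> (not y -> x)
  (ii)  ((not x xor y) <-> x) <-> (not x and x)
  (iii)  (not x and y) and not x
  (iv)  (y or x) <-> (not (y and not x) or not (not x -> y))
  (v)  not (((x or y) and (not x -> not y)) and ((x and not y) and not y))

(ii): at (1,0) it gives 1, but G = 0 — eliminated.
(iii): at (0,0) it gives 0, but G = 1 — eliminated.
(iv): at (0,0) it gives 0, but G = 1 — eliminated.
(v): at (0,1) it gives 1, but G = 0 — eliminated.
(i) is the remaining candidate, and it agrees with G on all 4 inputs.

i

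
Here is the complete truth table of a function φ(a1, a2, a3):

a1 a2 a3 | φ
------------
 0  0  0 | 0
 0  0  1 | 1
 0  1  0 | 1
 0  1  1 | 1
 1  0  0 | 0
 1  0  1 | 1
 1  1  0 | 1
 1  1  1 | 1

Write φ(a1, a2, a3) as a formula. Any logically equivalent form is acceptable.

The 0-rows are (0,0,0), (1,0,0). Take each as a conjunction (¬a1·¬a2·¬a3, a1·¬a2·¬a3), form their disjunction, and complement — that gives a formula that is 1 everywhere φ is.

φ(a1, a2, a3) = ¬(((¬a1 ∧ ¬a2) ∧ ¬a3) ∨ ((a1 ∧ ¬a2) ∧ ¬a3))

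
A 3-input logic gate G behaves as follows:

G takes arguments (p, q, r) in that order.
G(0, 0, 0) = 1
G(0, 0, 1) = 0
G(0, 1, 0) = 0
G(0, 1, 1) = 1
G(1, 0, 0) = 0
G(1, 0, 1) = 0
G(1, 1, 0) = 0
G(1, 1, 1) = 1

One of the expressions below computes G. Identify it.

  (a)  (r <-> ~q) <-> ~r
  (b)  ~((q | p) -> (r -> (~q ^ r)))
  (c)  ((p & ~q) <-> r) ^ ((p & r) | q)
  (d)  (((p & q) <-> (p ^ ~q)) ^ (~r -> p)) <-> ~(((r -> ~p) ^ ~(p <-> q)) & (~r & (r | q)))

c

(a) disagrees with G on (0,0,0) (formula → 0, table → 1); rule it out.
(b) disagrees with G on (0,0,0) (formula → 0, table → 1); rule it out.
(d) disagrees with G on (0,0,0) (formula → 0, table → 1); rule it out.
(c) is the remaining candidate, and it agrees with G on all 8 inputs.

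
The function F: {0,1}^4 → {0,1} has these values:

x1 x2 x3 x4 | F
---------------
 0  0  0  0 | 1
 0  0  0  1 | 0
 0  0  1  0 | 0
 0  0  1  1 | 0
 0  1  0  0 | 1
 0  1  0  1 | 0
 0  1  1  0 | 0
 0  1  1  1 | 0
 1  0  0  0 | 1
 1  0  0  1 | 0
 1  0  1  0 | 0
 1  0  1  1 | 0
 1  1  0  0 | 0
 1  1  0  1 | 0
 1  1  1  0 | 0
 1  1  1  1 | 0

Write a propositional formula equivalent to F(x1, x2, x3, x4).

Collect the rows where F=1 — (0,0,0,0), (0,1,0,0), (1,0,0,0) — and write one minterm per row: ¬x1·¬x2·¬x3·¬x4, ¬x1·x2·¬x3·¬x4, x1·¬x2·¬x3·¬x4. Their union (logical OR) reproduces the table exactly.

F(x1, x2, x3, x4) = ((((not x1 and not x2) and not x3) and not x4) or (((not x1 and x2) and not x3) and not x4)) or (((x1 and not x2) and not x3) and not x4)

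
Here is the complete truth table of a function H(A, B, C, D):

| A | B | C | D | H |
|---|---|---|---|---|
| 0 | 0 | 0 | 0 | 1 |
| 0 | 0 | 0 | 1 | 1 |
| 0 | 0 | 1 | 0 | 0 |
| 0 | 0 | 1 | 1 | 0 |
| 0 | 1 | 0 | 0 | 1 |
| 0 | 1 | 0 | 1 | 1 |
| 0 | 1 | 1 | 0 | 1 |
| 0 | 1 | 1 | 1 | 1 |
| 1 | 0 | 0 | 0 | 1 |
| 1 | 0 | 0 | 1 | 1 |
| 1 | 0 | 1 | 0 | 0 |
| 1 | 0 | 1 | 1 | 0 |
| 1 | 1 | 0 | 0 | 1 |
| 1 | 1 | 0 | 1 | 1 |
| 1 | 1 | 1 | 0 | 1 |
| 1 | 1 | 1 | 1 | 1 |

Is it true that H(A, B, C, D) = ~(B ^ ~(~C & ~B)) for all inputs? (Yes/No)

Check the formula against H row by row:
  A=0, B=0, C=0, D=0: formula gives 1, H = 1 ✓
  A=0, B=0, C=0, D=1: formula gives 1, H = 1 ✓
  A=0, B=0, C=1, D=0: formula gives 0, H = 0 ✓
  A=0, B=0, C=1, D=1: formula gives 0, H = 0 ✓
  …and likewise for the remaining 12 rows.
No disagreement on any input; they are logically equivalent.

Yes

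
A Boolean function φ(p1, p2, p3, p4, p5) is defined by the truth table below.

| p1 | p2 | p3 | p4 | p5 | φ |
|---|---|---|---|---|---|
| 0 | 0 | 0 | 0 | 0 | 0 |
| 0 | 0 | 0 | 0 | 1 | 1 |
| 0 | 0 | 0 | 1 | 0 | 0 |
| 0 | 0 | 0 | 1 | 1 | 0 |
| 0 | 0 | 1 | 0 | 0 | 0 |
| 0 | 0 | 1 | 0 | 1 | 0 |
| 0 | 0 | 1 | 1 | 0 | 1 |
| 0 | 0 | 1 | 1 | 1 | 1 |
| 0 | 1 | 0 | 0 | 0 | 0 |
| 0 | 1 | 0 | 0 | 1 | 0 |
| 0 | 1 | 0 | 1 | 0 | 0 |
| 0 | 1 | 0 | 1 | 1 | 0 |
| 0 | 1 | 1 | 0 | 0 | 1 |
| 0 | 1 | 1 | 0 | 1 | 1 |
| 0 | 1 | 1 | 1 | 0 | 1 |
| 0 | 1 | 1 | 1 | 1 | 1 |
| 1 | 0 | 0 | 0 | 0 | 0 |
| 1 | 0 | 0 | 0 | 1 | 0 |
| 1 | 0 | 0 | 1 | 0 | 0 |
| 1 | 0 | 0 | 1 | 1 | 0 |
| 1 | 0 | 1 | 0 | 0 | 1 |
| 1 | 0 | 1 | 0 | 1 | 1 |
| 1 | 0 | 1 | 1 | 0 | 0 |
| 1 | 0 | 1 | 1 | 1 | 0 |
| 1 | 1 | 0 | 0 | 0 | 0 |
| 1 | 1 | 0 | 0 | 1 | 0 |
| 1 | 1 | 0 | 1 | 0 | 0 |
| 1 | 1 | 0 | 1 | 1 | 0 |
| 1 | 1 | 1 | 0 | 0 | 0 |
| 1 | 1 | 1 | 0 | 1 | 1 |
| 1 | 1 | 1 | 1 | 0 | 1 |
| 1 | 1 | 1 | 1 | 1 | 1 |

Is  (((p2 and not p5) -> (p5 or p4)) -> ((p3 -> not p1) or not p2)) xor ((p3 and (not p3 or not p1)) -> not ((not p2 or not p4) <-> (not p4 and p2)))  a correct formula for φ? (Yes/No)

Check the formula against φ row by row:
  p1=0, p2=0, p3=0, p4=0, p5=0: formula gives 0, φ = 0 ✓
  p1=0, p2=0, p3=0, p4=0, p5=1: formula gives 0, but φ = 1 ✗
A single disagreement suffices: at (0,0,0,0,1) they differ, so the formula does not compute φ.

No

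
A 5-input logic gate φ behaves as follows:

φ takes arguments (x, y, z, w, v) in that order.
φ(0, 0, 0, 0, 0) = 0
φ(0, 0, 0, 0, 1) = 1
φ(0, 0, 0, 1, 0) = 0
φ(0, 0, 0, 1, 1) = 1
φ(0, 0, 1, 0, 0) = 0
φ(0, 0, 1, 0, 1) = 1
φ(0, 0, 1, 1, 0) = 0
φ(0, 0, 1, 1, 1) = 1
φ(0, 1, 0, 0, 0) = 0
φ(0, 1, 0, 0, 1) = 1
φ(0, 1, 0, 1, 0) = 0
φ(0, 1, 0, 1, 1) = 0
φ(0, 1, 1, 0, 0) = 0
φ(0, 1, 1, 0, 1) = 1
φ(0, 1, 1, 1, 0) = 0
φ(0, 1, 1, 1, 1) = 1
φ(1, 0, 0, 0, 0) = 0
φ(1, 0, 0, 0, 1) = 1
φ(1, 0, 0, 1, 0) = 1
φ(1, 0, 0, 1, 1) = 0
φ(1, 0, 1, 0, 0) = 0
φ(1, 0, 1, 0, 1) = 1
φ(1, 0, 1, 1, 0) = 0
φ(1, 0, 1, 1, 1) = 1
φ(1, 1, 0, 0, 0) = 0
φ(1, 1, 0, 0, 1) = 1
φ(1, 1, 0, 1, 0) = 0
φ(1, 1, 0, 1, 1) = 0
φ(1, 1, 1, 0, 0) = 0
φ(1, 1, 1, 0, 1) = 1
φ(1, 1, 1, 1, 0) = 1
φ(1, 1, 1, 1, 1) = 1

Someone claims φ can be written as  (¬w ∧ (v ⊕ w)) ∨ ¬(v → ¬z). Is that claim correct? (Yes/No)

Evaluate (¬w ∧ (v ⊕ w)) ∨ ¬(v → ¬z) on each row and compare to φ:
  x=0, y=0, z=0, w=0, v=0: formula gives 0, φ = 0 ✓
  x=0, y=0, z=0, w=0, v=1: formula gives 1, φ = 1 ✓
  x=0, y=0, z=0, w=1, v=0: formula gives 0, φ = 0 ✓
  x=0, y=0, z=0, w=1, v=1: formula gives 0, but φ = 1 ✗
Row (0,0,0,1,1) is a counterexample, so the formula is not equivalent to φ.

No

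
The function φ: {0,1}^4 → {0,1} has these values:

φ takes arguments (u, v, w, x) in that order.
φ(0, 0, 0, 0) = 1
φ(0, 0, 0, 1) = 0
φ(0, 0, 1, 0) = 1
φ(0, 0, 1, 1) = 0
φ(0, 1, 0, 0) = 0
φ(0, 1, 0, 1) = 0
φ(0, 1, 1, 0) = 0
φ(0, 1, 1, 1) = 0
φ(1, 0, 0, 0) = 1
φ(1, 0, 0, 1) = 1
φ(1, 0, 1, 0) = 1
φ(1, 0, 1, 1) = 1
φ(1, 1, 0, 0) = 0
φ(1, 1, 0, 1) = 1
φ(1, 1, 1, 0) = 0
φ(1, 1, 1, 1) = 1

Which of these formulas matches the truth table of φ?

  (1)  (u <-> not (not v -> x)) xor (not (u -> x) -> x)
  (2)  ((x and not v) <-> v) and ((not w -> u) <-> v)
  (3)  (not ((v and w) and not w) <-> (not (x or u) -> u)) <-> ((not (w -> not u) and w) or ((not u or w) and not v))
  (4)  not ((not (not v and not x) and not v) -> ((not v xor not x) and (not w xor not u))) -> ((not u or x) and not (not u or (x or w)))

(2): at (0,0,1,0) it gives 0, but φ = 1 — eliminated.
(3): at (0,0,0,0) it gives 0, but φ = 1 — eliminated.
(4): at (0,0,1,1) it gives 1, but φ = 0 — eliminated.
Only (1) survives; checking it on all 16 rows confirms it matches φ.

1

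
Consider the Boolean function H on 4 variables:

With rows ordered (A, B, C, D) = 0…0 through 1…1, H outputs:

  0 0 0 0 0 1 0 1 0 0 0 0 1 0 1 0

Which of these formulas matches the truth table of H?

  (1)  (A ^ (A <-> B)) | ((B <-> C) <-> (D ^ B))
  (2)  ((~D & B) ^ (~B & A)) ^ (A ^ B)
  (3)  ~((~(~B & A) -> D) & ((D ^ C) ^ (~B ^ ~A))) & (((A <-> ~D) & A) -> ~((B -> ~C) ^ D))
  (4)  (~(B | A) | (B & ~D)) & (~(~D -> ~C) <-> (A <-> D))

(1): at (0,0,0,0) it gives 1, but H = 0 — eliminated.
(3): at (0,0,0,0) it gives 1, but H = 0 — eliminated.
(4): at (0,0,0,1) it gives 1, but H = 0 — eliminated.
(2) is the remaining candidate, and it agrees with H on all 16 inputs.

2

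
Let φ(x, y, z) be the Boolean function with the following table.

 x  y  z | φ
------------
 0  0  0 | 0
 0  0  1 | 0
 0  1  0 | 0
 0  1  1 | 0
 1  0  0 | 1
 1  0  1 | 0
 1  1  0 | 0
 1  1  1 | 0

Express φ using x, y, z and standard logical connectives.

φ is 1 on exactly one input, (1,0,0), whose minterm is x·¬y·¬z. So φ is just that conjunction.

φ(x, y, z) = (x and not y) and not z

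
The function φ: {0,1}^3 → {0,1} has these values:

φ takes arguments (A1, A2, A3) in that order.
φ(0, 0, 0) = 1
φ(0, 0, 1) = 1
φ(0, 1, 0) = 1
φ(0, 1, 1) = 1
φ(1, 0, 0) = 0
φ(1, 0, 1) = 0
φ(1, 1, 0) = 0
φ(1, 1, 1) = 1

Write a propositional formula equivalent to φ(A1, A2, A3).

The 0-rows are (1,0,0), (1,0,1), (1,1,0). Take each as a conjunction (A1·¬A2·¬A3, A1·¬A2·A3, A1·A2·¬A3), form their disjunction, and complement — that gives a formula that is 1 everywhere φ is.

φ(A1, A2, A3) = ~((((A1 & ~A2) & ~A3) | ((A1 & ~A2) & A3)) | ((A1 & A2) & ~A3))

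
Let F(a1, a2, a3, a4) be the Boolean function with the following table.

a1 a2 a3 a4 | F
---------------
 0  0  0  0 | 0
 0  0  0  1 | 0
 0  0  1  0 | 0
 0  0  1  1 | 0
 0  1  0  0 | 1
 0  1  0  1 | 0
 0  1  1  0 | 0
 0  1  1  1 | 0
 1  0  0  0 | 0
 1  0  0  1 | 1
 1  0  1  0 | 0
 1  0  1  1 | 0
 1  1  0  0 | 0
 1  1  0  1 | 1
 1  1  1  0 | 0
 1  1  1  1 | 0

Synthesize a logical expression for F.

The 1-rows are (0,1,0,0), (1,0,0,1), (1,1,0,1). Each contributes one minterm — ¬a1·a2·¬a3·¬a4; a1·¬a2·¬a3·a4; a1·a2·¬a3·a4 — and their disjunction is a sum-of-products form of F.

F(a1, a2, a3, a4) = ((((¬a1 ∧ a2) ∧ ¬a3) ∧ ¬a4) ∨ (((a1 ∧ ¬a2) ∧ ¬a3) ∧ a4)) ∨ (((a1 ∧ a2) ∧ ¬a3) ∧ a4)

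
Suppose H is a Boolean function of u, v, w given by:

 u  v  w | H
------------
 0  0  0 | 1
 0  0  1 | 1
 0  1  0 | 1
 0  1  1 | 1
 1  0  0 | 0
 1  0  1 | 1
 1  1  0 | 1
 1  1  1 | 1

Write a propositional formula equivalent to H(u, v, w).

H(u, v, w) = NOT ((u AND NOT v) AND NOT w)

Only row (1,0,0) gives 0. So H is 1 everywhere except there — the complement of the minterm u·¬v·¬w.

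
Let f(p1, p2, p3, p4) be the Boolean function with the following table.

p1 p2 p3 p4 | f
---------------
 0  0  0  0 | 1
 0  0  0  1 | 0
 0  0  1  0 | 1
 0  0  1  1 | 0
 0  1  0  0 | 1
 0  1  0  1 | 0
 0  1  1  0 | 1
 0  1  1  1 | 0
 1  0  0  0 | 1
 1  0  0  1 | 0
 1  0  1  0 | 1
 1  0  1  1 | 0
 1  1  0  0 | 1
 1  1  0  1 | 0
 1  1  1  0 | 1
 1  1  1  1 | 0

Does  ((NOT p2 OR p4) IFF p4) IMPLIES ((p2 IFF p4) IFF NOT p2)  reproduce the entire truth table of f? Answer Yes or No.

Yes

Check the formula against f row by row:
  p1=0, p2=0, p3=0, p4=0: formula gives 1, f = 1 ✓
  p1=0, p2=0, p3=0, p4=1: formula gives 0, f = 0 ✓
  p1=0, p2=0, p3=1, p4=0: formula gives 1, f = 1 ✓
  p1=0, p2=0, p3=1, p4=1: formula gives 0, f = 0 ✓
  …and likewise for the remaining 12 rows.
All 16 rows match — the expression computes f exactly.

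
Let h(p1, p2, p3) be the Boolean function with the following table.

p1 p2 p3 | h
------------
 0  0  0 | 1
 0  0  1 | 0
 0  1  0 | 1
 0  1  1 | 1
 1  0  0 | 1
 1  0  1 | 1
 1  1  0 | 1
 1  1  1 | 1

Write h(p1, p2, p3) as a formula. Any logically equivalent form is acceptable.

h is 0 on exactly one input, (0,0,1), whose minterm is ¬p1·¬p2·p3. So h is the negation of that single conjunction.

h(p1, p2, p3) = not ((not p1 and not p2) and p3)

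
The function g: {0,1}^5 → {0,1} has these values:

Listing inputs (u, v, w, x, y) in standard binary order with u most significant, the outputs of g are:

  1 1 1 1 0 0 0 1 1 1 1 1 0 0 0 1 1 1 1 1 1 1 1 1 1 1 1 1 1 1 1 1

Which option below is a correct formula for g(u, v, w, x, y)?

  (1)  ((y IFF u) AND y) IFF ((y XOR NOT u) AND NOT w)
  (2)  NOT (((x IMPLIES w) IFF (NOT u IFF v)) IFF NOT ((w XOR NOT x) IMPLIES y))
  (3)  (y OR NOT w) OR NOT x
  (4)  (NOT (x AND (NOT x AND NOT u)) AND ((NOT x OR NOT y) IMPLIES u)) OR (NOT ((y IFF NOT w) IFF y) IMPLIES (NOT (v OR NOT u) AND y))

4

(1) fails at (0,0,0,0,0): the formula yields 0, g is 1.
(2) fails at (0,0,0,0,1): the formula yields 0, g is 1.
(3) fails at (0,0,1,0,0): the formula yields 1, g is 0.
Only (4) survives; checking it on all 32 rows confirms it matches g.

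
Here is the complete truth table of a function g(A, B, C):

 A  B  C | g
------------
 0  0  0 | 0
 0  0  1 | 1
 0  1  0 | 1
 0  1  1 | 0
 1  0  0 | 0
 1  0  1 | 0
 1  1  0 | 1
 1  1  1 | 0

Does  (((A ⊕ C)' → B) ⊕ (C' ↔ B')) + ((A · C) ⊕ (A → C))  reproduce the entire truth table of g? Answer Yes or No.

No

Evaluate (((A ⊕ C)' → B) ⊕ (C' ↔ B')) + ((A · C) ⊕ (A → C)) on each row and compare to g:
  A=0, B=0, C=0: formula gives 1, but g = 0 ✗
Since they disagree at (0,0,0), the expression is not a correct formula for g.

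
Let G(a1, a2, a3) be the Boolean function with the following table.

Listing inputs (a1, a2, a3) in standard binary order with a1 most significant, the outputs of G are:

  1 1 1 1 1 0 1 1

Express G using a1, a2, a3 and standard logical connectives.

Only row (1,0,1) gives 0. So G is 1 everywhere except there — the complement of the minterm a1·¬a2·a3.

G(a1, a2, a3) = NOT ((a1 AND NOT a2) AND a3)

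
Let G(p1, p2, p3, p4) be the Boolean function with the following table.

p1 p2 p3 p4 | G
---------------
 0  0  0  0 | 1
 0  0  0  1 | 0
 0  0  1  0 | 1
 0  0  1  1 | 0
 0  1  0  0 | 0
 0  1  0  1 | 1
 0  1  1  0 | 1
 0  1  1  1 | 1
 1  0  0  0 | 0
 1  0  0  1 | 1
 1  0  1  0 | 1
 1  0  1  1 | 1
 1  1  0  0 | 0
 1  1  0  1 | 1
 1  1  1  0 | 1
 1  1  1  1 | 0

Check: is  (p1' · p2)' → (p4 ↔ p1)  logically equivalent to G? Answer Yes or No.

Evaluate (p1' · p2)' → (p4 ↔ p1) on each row and compare to G:
  p1=0, p2=0, p3=0, p4=0: formula gives 1, G = 1 ✓
  p1=0, p2=0, p3=0, p4=1: formula gives 0, G = 0 ✓
  p1=0, p2=0, p3=1, p4=0: formula gives 1, G = 1 ✓
  p1=0, p2=0, p3=1, p4=1: formula gives 0, G = 0 ✓
  p1=0, p2=1, p3=0, p4=0: formula gives 1, but G = 0 ✗
Row (0,1,0,0) is a counterexample, so the formula is not equivalent to G.

No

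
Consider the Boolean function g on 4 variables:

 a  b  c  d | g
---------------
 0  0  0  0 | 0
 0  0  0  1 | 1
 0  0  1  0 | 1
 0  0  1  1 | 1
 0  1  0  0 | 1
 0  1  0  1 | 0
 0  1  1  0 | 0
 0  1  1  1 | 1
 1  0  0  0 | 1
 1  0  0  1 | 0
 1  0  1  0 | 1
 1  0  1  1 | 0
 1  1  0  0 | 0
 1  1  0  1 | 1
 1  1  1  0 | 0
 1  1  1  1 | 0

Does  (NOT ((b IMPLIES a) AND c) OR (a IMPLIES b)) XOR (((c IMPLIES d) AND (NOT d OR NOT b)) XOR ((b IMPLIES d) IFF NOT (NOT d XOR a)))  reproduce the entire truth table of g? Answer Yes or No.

No

Test each input against both g and the formula:
  a=0, b=0, c=0, d=0: formula gives 0, g = 0 ✓
  a=0, b=0, c=0, d=1: formula gives 1, g = 1 ✓
  a=0, b=0, c=1, d=0: formula gives 1, g = 1 ✓
  a=0, b=0, c=1, d=1: formula gives 1, g = 1 ✓
  …
  a=0, b=1, c=1, d=1: formula gives 0, but g = 1 ✗
A single disagreement suffices: at (0,1,1,1) they differ, so the formula does not compute g.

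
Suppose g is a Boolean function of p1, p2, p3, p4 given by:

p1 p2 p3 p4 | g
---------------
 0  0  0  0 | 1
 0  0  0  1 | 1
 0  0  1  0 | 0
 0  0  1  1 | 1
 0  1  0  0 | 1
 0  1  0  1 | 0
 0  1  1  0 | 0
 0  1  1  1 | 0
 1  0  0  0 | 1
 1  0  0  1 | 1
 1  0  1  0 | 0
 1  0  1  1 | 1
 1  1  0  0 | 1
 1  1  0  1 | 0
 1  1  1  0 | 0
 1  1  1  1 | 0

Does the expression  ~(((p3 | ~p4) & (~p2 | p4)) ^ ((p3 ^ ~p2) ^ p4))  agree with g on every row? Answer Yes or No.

Yes

Check the formula against g row by row:
  p1=0, p2=0, p3=0, p4=0: formula gives 1, g = 1 ✓
  p1=0, p2=0, p3=0, p4=1: formula gives 1, g = 1 ✓
  p1=0, p2=0, p3=1, p4=0: formula gives 0, g = 0 ✓
  p1=0, p2=0, p3=1, p4=1: formula gives 1, g = 1 ✓
  … (the remaining 12 rows also agree.)
All 16 rows match — the expression computes g exactly.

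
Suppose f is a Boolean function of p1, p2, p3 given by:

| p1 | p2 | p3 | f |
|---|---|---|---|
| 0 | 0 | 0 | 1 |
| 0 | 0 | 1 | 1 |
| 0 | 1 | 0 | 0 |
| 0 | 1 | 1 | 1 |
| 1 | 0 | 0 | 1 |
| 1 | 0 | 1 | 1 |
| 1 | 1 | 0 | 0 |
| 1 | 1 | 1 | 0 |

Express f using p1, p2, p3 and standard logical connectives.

f(p1, p2, p3) = not ((((not p1 and p2) and not p3) or ((p1 and p2) and not p3)) or ((p1 and p2) and p3))

f is 0 on only 3 rows — (0,1,0), (1,1,0), (1,1,1). Writing each as a minterm (¬p1·p2·¬p3, p1·p2·¬p3, p1·p2·p3) and OR-ing them characterizes exactly where f=0, so f is the negation of that disjunction.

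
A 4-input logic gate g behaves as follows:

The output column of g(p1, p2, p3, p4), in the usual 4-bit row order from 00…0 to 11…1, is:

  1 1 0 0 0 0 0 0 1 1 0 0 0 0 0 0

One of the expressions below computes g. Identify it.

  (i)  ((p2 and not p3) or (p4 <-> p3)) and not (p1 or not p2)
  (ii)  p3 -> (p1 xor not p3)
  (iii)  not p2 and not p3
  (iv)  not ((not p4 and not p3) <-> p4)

(i) fails at (0,0,0,0): the formula yields 0, g is 1.
(ii) fails at (0,1,0,0): the formula yields 1, g is 0.
(iv) fails at (0,0,1,1): the formula yields 1, g is 0.
Only (iii) survives; checking it on all 16 rows confirms it matches g.

iii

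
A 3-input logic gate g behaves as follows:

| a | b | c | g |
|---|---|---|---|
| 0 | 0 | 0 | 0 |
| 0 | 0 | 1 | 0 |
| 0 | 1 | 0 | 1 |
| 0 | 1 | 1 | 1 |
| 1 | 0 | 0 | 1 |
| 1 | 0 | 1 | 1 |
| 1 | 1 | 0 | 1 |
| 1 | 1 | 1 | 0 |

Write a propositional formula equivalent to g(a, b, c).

g(a, b, c) = not ((((not a and not b) and not c) or ((not a and not b) and c)) or ((a and b) and c))

There are just 3 zero rows: (0,0,0), (0,0,1), (1,1,1). Their minterms are ¬a·¬b·¬c, ¬a·¬b·c, a·b·c; the OR of those covers precisely the 0-outputs, and negating it yields g.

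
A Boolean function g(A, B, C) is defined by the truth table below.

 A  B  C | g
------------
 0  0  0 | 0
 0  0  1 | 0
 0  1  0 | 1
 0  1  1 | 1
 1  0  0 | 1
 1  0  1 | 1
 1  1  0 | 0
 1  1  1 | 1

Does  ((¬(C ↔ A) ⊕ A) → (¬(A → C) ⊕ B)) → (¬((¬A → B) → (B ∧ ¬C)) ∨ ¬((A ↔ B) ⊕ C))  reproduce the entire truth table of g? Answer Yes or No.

No

Test each input against both g and the formula:
  A=0, B=0, C=0: formula gives 0, g = 0 ✓
  A=0, B=0, C=1: formula gives 1, but g = 0 ✗
Since they disagree at (0,0,1), the expression is not a correct formula for g.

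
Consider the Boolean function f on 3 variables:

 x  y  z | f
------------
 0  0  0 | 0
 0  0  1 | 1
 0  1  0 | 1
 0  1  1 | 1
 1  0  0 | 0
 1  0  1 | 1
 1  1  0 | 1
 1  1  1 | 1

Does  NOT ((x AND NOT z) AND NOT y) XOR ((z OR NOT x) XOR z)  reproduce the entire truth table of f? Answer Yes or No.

No

Test each input against both f and the formula:
  x=0, y=0, z=0: formula gives 0, f = 0 ✓
  x=0, y=0, z=1: formula gives 1, f = 1 ✓
  x=0, y=1, z=0: formula gives 0, but f = 1 ✗
Row (0,1,0) is a counterexample, so the formula is not equivalent to f.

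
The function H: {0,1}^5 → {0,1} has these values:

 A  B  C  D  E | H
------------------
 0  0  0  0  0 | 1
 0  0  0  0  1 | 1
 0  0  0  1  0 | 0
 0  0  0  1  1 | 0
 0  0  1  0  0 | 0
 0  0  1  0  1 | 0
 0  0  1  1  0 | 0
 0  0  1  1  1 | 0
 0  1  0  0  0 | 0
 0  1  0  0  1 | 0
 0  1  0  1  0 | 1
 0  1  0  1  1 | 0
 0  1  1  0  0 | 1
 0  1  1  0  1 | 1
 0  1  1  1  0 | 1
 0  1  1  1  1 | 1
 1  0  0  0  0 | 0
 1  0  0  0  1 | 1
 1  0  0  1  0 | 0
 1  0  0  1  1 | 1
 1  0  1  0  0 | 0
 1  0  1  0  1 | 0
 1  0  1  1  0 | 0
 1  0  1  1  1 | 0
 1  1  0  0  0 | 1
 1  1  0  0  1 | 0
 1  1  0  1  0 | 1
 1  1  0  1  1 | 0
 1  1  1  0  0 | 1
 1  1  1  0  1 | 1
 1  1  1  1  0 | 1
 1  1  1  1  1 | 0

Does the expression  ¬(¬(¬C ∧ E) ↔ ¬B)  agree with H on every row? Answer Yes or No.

No

Check the formula against H row by row:
  A=0, B=0, C=0, D=0, E=0: formula gives 0, but H = 1 ✗
Since they disagree at (0,0,0,0,0), the expression is not a correct formula for H.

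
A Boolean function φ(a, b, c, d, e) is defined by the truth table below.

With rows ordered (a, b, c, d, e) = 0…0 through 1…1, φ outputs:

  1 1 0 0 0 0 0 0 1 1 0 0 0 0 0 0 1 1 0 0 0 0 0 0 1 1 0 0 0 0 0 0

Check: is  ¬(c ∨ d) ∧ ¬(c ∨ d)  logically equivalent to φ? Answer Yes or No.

Yes

Evaluate ¬(c ∨ d) ∧ ¬(c ∨ d) on each row and compare to φ:
  a=0, b=0, c=0, d=0, e=0: formula gives 1, φ = 1 ✓
  a=0, b=0, c=0, d=0, e=1: formula gives 1, φ = 1 ✓
  a=0, b=0, c=0, d=1, e=0: formula gives 0, φ = 0 ✓
  a=0, b=0, c=0, d=1, e=1: formula gives 0, φ = 0 ✓
  …and likewise for the remaining 28 rows.
No disagreement on any input; they are logically equivalent.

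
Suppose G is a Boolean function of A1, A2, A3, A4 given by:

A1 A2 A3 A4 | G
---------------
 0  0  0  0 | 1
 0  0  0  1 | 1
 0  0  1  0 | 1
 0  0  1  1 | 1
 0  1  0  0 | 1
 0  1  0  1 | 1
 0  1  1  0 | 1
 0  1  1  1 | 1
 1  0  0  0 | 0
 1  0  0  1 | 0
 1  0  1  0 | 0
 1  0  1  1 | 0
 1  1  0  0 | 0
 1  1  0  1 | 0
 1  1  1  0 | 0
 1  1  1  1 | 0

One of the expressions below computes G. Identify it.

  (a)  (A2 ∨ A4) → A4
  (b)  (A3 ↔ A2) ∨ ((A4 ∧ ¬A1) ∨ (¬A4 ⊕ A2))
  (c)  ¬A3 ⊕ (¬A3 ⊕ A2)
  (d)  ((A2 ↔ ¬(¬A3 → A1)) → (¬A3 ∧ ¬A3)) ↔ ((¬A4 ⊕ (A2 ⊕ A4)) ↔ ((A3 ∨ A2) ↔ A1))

(a): at (0,1,0,0) it gives 0, but G = 1 — eliminated.
(b): at (0,1,0,0) it gives 0, but G = 1 — eliminated.
(c): at (0,0,0,0) it gives 0, but G = 1 — eliminated.
(d) is the remaining candidate, and it agrees with G on all 16 inputs.

d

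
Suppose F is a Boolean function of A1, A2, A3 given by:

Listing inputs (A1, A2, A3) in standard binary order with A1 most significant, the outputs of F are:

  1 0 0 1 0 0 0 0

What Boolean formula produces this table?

The 1-rows are (0,0,0), (0,1,1). Each contributes one minterm — ¬A1·¬A2·¬A3; ¬A1·A2·A3 — and their disjunction is a sum-of-products form of F.

F(A1, A2, A3) = ((~A1 & ~A2) & ~A3) | ((~A1 & A2) & A3)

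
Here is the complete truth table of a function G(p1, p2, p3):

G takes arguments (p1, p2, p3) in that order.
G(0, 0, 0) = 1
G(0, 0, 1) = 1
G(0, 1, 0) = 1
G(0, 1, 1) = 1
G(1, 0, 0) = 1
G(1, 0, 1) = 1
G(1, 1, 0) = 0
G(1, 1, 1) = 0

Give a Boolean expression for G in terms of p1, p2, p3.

G(p1, p2, p3) = (((p1 · p2) · p3') + ((p1 · p2) · p3))'

The 0-rows are (1,1,0), (1,1,1). Take each as a conjunction (p1·p2·¬p3, p1·p2·p3), form their disjunction, and complement — that gives a formula that is 1 everywhere G is.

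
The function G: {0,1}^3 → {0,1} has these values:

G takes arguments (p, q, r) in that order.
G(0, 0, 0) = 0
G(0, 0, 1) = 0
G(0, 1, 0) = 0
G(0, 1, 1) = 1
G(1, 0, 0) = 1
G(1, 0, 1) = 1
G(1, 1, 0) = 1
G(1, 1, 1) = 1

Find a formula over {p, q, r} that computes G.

G is 0 on only 3 rows — (0,0,0), (0,0,1), (0,1,0). Writing each as a minterm (¬p·¬q·¬r, ¬p·¬q·r, ¬p·q·¬r) and OR-ing them characterizes exactly where G=0, so G is the negation of that disjunction.

G(p, q, r) = ~((((~p & ~q) & ~r) | ((~p & ~q) & r)) | ((~p & q) & ~r))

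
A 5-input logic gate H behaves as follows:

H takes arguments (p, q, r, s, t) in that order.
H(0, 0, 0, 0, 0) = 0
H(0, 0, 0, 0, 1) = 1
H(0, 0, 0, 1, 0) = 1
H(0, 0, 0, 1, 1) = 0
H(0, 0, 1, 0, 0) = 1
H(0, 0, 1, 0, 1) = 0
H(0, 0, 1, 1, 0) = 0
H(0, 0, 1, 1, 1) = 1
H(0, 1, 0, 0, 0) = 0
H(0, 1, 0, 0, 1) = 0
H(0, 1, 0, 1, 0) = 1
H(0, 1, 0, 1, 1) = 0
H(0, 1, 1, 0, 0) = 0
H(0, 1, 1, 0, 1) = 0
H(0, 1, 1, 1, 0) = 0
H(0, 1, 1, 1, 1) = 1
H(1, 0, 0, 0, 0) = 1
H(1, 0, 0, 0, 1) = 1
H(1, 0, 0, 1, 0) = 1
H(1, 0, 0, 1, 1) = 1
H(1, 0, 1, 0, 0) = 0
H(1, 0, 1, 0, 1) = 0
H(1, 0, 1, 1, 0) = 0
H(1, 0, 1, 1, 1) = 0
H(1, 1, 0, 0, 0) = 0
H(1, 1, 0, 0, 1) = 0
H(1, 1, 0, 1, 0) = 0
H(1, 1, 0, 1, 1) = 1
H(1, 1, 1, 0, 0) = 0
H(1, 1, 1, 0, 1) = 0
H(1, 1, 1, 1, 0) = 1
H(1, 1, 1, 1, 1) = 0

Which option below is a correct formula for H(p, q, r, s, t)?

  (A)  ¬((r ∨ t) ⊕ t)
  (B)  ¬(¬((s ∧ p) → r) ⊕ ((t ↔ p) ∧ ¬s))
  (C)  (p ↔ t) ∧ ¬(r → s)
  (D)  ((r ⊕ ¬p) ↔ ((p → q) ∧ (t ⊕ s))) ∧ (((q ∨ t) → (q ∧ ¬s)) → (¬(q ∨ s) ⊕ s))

D

(A) disagrees with H on (0,0,0,0,0) (formula → 1, table → 0); rule it out.
(B) disagrees with H on (0,0,0,1,1) (formula → 1, table → 0); rule it out.
(C) disagrees with H on (0,0,0,0,1) (formula → 0, table → 1); rule it out.
That leaves (D). Evaluating it on every row reproduces the table of H exactly.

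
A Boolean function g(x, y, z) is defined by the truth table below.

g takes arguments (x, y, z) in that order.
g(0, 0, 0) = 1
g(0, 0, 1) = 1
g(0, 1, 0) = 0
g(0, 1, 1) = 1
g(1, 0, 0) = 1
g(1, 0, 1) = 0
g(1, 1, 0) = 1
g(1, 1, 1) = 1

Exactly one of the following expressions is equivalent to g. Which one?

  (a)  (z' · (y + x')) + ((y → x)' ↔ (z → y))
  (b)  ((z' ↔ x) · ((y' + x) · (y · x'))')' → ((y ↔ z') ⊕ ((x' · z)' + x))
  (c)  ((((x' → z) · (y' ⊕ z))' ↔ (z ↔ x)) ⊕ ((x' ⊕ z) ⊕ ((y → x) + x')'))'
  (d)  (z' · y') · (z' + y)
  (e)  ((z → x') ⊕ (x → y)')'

(a): at (0,1,0) it gives 1, but g = 0 — eliminated.
(c): at (0,1,0) it gives 1, but g = 0 — eliminated.
(d): at (0,0,1) it gives 0, but g = 1 — eliminated.
(e): at (0,0,0) it gives 0, but g = 1 — eliminated.
Only (b) survives; checking it on all 8 rows confirms it matches g.

b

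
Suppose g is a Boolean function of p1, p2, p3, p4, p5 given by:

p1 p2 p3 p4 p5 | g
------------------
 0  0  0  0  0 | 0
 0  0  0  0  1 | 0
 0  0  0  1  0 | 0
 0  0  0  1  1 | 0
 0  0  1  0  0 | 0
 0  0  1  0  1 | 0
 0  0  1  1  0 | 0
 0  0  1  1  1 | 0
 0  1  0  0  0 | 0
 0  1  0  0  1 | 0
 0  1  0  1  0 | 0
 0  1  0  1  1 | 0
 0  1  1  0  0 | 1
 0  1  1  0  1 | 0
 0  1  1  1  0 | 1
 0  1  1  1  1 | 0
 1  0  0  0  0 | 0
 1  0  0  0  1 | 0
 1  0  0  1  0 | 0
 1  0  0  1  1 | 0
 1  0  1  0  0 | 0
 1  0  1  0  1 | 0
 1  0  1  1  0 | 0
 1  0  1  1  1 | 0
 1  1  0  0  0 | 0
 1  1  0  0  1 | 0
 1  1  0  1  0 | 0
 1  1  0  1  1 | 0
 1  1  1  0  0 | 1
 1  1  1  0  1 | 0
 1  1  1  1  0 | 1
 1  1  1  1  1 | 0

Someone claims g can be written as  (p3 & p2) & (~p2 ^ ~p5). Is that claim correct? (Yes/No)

Yes

Evaluate (p3 & p2) & (~p2 ^ ~p5) on each row and compare to g:
  p1=0, p2=0, p3=0, p4=0, p5=0: formula gives 0, g = 0 ✓
  p1=0, p2=0, p3=0, p4=0, p5=1: formula gives 0, g = 0 ✓
  p1=0, p2=0, p3=0, p4=1, p5=0: formula gives 0, g = 0 ✓
  p1=0, p2=0, p3=0, p4=1, p5=1: formula gives 0, g = 0 ✓
  …and likewise for the remaining 28 rows.
All 32 rows match — the expression computes g exactly.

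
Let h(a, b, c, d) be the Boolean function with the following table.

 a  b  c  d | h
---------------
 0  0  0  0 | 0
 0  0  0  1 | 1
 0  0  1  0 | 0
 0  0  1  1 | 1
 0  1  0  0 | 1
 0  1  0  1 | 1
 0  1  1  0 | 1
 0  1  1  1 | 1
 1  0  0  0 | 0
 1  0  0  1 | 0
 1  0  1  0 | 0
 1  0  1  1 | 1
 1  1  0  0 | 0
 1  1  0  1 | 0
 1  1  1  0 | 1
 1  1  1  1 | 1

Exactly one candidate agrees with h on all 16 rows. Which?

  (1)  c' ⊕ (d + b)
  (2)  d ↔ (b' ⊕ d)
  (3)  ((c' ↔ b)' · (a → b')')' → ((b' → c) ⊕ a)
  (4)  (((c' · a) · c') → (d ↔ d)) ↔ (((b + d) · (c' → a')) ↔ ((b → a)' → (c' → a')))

4

(1) fails at (0,0,0,0): the formula yields 1, h is 0.
(2) fails at (0,0,0,1): the formula yields 0, h is 1.
(3) fails at (0,0,0,1): the formula yields 0, h is 1.
That leaves (4). Evaluating it on every row reproduces the table of h exactly.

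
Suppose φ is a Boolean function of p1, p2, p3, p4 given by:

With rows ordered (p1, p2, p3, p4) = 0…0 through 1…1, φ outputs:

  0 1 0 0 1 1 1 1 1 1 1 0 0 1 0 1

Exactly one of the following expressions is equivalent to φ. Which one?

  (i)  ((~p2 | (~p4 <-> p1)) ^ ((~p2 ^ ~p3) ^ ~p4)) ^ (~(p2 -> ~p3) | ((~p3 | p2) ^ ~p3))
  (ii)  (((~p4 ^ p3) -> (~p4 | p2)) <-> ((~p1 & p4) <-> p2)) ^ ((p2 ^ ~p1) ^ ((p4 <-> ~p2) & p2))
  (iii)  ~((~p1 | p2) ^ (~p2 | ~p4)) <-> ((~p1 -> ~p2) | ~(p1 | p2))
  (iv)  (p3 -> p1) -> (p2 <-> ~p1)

(i): at (0,0,1,0) it gives 1, but φ = 0 — eliminated.
(iii): at (0,0,0,0) it gives 1, but φ = 0 — eliminated.
(iv): at (0,0,0,1) it gives 0, but φ = 1 — eliminated.
(ii) is the remaining candidate, and it agrees with φ on all 16 inputs.

ii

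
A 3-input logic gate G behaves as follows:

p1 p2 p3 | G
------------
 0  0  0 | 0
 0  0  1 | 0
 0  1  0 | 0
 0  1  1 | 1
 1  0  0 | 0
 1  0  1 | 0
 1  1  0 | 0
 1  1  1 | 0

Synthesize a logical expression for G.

G(p1, p2, p3) = (~p1 & p2) & p3

Only row (0,1,1) gives 1. That row's minterm ¬p1·p2·p3 is G directly.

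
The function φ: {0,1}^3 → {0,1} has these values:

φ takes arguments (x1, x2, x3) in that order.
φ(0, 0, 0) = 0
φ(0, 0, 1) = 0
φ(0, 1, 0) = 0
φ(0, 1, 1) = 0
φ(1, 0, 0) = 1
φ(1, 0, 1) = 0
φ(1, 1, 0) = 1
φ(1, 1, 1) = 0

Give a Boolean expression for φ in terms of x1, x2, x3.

φ(x1, x2, x3) = ((x1 & ~x2) & ~x3) | ((x1 & x2) & ~x3)

Collect the rows where φ=1 — (1,0,0), (1,1,0) — and write one minterm per row: x1·¬x2·¬x3, x1·x2·¬x3. Their union (logical OR) reproduces the table exactly.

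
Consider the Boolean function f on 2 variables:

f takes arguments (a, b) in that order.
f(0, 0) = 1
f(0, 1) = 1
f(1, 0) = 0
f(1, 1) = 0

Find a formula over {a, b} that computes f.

f(a, b) = ~a

The output is the negation of a.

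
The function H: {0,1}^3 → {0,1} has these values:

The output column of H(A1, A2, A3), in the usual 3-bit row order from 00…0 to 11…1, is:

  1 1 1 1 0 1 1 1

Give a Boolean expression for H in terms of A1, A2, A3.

H is 0 on exactly one input, (1,0,0), whose minterm is A1·¬A2·¬A3. So H is the negation of that single conjunction.

H(A1, A2, A3) = NOT ((A1 AND NOT A2) AND NOT A3)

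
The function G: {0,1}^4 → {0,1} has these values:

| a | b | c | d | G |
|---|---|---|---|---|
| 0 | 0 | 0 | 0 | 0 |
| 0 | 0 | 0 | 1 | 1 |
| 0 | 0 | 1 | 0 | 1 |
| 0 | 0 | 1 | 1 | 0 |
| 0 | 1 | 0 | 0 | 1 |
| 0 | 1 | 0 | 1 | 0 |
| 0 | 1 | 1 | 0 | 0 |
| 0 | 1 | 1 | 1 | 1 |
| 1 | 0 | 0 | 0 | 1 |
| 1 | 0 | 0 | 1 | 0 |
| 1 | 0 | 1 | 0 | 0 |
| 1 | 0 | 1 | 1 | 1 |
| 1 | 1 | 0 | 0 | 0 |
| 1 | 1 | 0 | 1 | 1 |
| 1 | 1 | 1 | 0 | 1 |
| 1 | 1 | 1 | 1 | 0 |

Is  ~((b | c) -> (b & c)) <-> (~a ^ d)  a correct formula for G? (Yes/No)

Test each input against both G and the formula:
  a=0, b=0, c=0, d=0: formula gives 0, G = 0 ✓
  a=0, b=0, c=0, d=1: formula gives 1, G = 1 ✓
  a=0, b=0, c=1, d=0: formula gives 1, G = 1 ✓
  a=0, b=0, c=1, d=1: formula gives 0, G = 0 ✓
  … (the remaining 12 rows also agree.)
All 16 rows match — the expression computes G exactly.

Yes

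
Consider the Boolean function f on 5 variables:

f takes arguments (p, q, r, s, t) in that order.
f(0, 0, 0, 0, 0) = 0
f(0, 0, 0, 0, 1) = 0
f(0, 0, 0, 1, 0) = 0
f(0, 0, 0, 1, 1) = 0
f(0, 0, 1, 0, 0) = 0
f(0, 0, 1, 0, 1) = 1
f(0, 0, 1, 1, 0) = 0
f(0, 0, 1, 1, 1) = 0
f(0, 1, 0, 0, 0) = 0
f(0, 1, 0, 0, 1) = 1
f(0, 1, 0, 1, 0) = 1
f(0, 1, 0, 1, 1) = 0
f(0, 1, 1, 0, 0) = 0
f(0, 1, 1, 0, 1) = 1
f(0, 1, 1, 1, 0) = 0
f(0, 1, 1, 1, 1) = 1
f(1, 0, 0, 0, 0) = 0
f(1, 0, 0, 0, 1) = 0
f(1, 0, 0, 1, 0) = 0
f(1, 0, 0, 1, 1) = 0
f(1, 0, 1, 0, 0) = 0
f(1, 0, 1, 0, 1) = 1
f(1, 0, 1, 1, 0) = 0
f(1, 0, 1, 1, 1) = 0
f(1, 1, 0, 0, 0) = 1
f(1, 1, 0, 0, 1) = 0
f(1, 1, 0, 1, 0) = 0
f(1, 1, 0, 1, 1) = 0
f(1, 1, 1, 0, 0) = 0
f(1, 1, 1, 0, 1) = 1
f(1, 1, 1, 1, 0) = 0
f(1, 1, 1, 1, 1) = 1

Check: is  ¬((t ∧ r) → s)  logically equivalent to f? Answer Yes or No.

Test each input against both f and the formula:
  p=0, q=0, r=0, s=0, t=0: formula gives 0, f = 0 ✓
  p=0, q=0, r=0, s=0, t=1: formula gives 0, f = 0 ✓
  p=0, q=0, r=0, s=1, t=0: formula gives 0, f = 0 ✓
  p=0, q=0, r=0, s=1, t=1: formula gives 0, f = 0 ✓
  …
  p=0, q=1, r=0, s=0, t=1: formula gives 0, but f = 1 ✗
A single disagreement suffices: at (0,1,0,0,1) they differ, so the formula does not compute f.

No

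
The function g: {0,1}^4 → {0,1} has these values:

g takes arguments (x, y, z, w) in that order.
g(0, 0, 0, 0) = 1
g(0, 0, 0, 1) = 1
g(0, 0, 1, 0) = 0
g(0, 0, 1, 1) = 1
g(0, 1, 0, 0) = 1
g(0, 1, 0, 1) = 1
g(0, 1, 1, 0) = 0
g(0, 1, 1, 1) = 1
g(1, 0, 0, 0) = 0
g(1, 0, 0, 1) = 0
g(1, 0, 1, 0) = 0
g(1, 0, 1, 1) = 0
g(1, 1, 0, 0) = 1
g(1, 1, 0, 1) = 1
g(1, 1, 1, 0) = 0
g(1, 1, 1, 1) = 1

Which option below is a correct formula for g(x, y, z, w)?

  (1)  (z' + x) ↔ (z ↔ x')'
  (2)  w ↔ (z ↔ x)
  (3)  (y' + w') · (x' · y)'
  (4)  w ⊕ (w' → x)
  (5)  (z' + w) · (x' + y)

5

(1) disagrees with g on (0,0,1,0) (formula → 1, table → 0); rule it out.
(2) disagrees with g on (0,0,0,0) (formula → 0, table → 1); rule it out.
(3) disagrees with g on (0,0,1,0) (formula → 1, table → 0); rule it out.
(4) disagrees with g on (0,0,0,0) (formula → 0, table → 1); rule it out.
That leaves (5). Evaluating it on every row reproduces the table of g exactly.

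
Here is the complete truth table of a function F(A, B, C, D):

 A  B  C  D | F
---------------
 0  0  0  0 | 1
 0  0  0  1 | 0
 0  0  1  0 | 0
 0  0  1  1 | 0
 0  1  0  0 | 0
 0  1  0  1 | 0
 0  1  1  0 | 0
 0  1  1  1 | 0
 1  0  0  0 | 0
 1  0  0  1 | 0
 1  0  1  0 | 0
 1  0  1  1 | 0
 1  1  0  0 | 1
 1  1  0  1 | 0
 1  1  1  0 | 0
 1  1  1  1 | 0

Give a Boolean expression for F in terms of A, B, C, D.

The 1-rows are (0,0,0,0), (1,1,0,0). Each contributes one minterm — ¬A·¬B·¬C·¬D; A·B·¬C·¬D — and their disjunction is a sum-of-products form of F.

F(A, B, C, D) = (((¬A ∧ ¬B) ∧ ¬C) ∧ ¬D) ∨ (((A ∧ B) ∧ ¬C) ∧ ¬D)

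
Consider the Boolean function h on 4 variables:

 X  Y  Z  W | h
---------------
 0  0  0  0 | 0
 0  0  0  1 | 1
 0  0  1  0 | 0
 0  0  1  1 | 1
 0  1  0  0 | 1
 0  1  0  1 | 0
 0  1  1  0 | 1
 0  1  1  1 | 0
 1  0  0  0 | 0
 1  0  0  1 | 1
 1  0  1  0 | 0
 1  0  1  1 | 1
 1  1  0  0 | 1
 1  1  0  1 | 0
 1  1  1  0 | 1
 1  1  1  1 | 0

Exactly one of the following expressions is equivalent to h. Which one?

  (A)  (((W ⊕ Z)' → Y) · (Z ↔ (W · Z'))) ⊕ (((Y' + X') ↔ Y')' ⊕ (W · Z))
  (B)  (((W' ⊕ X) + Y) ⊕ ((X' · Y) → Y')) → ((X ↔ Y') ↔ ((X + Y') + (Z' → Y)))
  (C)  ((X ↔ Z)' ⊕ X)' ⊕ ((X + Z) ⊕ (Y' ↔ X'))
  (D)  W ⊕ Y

D

(A) disagrees with h on (0,0,0,1) (formula → 0, table → 1); rule it out.
(B) disagrees with h on (0,0,0,0) (formula → 1, table → 0); rule it out.
(C) disagrees with h on (0,0,0,1) (formula → 0, table → 1); rule it out.
That leaves (D). Evaluating it on every row reproduces the table of h exactly.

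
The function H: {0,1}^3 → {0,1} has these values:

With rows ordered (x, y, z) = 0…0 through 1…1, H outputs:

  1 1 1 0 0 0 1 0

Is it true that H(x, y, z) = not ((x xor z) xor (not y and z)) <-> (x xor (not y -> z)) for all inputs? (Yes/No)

No

Test each input against both H and the formula:
  x=0, y=0, z=0: formula gives 0, but H = 1 ✗
A single disagreement suffices: at (0,0,0) they differ, so the formula does not compute H.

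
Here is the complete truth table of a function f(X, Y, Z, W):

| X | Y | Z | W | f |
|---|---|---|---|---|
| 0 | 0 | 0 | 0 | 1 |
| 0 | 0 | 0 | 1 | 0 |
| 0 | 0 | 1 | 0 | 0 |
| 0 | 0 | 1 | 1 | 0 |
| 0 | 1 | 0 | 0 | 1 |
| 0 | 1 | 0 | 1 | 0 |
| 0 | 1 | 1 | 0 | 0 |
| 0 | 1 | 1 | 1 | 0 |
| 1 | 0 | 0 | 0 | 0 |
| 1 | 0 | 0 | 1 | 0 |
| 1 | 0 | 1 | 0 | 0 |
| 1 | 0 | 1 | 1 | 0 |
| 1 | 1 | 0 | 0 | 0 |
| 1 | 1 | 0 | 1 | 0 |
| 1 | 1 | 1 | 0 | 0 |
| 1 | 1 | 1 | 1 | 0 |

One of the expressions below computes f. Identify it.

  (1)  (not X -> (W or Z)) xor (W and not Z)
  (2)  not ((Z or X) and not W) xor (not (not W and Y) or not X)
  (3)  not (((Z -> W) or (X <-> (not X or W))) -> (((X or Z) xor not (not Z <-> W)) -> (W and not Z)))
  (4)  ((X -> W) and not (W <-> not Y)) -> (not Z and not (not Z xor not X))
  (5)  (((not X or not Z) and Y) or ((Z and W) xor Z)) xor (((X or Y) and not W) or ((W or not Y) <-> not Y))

(1) fails at (0,0,0,0): the formula yields 0, f is 1.
(2) fails at (0,0,0,0): the formula yields 0, f is 1.
(4) fails at (0,0,0,1): the formula yields 1, f is 0.
(5) fails at (0,0,0,1): the formula yields 1, f is 0.
Only (3) survives; checking it on all 16 rows confirms it matches f.

3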